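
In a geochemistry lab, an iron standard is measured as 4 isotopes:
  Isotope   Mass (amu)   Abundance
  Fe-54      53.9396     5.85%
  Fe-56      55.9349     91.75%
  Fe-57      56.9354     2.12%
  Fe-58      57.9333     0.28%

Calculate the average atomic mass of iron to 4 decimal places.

Ar = Σ fᵢ·mᵢ = 0.0585 × 53.9396 + 0.9175 × 55.9349 + 0.0212 × 56.9354 + 0.0028 × 57.9333
= 3.15547 + 51.32027 + 1.20703 + 0.16221 = 55.84498 amu

55.8450 amu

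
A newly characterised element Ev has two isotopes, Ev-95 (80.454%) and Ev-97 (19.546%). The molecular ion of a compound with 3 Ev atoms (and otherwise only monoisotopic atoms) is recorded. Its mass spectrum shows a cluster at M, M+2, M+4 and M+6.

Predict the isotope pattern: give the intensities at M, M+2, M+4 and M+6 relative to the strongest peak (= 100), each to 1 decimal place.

Each Ev atom is independently Ev-95 (p = 0.80454) or Ev-97 (q = 0.19546); the cluster is the binomial expansion (p + q)^3.
P(M) = 0.80454^3 = 0.520766
P(M+2) = 3 × 0.80454^2 × 0.19546^1 = 0.379555
P(M+4) = 3 × 0.80454^1 × 0.19546^2 = 0.092211
P(M+6) = 0.19546^3 = 0.007467
The M peak is largest (0.520766); scaling to 100 gives 100.0 : 72.9 : 17.7 : 1.4.

100.0 : 72.9 : 17.7 : 1.4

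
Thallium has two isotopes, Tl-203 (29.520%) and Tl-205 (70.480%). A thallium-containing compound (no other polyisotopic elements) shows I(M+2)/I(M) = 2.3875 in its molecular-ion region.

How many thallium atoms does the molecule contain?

1

With n Tl atoms, P(M+2)/P(M) = C(n,1)·p^(n−1)q / p^n = n·q/p = n · 0.70480/0.29520.
n = 2.3875 × 0.29520/0.70480 = 1.00 ≈ 1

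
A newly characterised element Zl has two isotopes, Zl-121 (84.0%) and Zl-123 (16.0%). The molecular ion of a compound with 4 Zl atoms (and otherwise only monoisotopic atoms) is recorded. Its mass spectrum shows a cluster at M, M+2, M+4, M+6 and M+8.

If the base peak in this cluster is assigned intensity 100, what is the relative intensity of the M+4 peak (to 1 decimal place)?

Binomial terms of (0.840 + 0.160)^4: M 0.4979, M+2 0.3793, M+4 0.1084, M+6 0.0138, M+8 0.0007 → M is the base peak.
P(M) = C(4,0) × 0.840^4 × 0.160^0 = 1 × 0.49787136 × 1.0000 = 0.497871 (base)
P(M+4) = C(4,2) × 0.840^2 × 0.160^2 = 6 × 0.7056 × 0.0256 = 0.108380
Relative intensity = 0.108380 / 0.497871 × 100 = 21.8

21.8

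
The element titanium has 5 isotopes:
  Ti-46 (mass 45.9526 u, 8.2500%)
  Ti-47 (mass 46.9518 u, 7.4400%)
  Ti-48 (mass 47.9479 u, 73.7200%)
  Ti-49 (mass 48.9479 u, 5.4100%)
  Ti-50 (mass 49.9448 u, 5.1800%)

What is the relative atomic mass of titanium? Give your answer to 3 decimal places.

47.867 u

Average mass = Σ (abundance × isotope mass) = 0.082500 × 45.9526 + 0.074400 × 46.9518 + 0.737200 × 47.9479 + 0.054100 × 48.9479 + 0.051800 × 49.9448
= 3.79109 + 3.49321 + 35.34719 + 2.64808 + 2.58714 = 47.86671 u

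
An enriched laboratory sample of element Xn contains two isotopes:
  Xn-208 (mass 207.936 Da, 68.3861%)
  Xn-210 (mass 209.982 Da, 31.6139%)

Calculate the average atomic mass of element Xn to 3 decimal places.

Weight each isotope mass by its fractional abundance: 0.683861 × 207.936 + 0.316139 × 209.982
= 142.1993 + 66.3835 = 208.5828 Da

208.583 Da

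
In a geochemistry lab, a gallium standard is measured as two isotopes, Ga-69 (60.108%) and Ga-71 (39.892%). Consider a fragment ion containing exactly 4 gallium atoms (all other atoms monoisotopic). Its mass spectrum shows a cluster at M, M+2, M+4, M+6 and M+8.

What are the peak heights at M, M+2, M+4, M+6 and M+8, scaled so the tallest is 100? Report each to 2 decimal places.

37.67 : 100.00 : 99.55 : 44.05 : 7.31

The 4 Ga atoms are independent, so intensities follow the terms of (0.60108 + 0.39892)^4.
P(M) = 0.60108^4 = 0.130536
P(M+2) = 4 × 0.60108^3 × 0.39892^1 = 0.346531
P(M+4) = 6 × 0.60108^2 × 0.39892^2 = 0.344975
P(M+6) = 4 × 0.60108^1 × 0.39892^3 = 0.152633
P(M+8) = 0.39892^4 = 0.025325
The M+2 peak is largest (0.346531); scaling to 100 gives 37.67 : 100.00 : 99.55 : 44.05 : 7.31.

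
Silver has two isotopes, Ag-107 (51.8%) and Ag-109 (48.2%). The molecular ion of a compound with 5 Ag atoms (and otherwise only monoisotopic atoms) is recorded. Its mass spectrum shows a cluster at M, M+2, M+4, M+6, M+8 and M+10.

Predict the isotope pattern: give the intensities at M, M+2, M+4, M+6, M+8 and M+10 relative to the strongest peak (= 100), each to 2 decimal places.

Expanding (0.518 + 0.482)^5:
P(M) = 0.518^5 = 0.037295
P(M+2) = 5 × 0.518^4 × 0.482^1 = 0.173515
P(M+4) = 10 × 0.518^3 × 0.482^2 = 0.322911
P(M+6) = 10 × 0.518^2 × 0.482^3 = 0.300470
P(M+8) = 5 × 0.518^1 × 0.482^4 = 0.139794
P(M+10) = 0.482^5 = 0.026016
The M+4 peak is largest (0.322911); scaling to 100 gives 11.55 : 53.73 : 100.00 : 93.05 : 43.29 : 8.06.

11.55 : 53.73 : 100.00 : 93.05 : 43.29 : 8.06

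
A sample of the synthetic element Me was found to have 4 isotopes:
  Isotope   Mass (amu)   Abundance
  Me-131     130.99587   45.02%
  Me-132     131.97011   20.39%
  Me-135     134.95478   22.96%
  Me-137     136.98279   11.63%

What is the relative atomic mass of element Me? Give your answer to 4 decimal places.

The abundance-weighted mean is 0.4502 × 130.99587 + 0.2039 × 131.97011 + 0.2296 × 134.95478 + 0.1163 × 136.98279
= 58.974341 + 26.908705 + 30.985617 + 15.931098 = 132.799761 amu

132.7998 amu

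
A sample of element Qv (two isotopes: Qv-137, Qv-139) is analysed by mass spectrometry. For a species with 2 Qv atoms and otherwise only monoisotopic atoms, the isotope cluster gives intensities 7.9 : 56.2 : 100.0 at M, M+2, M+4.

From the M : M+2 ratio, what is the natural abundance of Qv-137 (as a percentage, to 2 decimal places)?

If p is the fraction of Qv that is Qv-137, then I(M+2)/I(M) = [C(2,1)·p^1·(1−p)] / p^2 = 2·(1−p)/p = 56.2/7.9 = 7.1139
(1−p)/p = 7.1139/2 = 3.5570  ⇒  p = 1/(1 + 3.5570) = 0.2194
Qv-137: 21.94%, Qv-139: 78.06%.

21.94%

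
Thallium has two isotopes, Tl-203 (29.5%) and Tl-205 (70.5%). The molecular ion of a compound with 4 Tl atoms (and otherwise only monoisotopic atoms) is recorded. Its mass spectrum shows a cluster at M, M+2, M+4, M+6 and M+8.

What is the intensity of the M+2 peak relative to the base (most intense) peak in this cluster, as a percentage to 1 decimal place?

Term probabilities: M 0.0076, M+2 0.0724, M+4 0.2595, M+6 0.4135, M+8 0.2470. Base peak = M+6.
P(M+6) = C(4,3) × 0.295^1 × 0.705^3 = 4 × 0.2950 × 0.35040263 = 0.413475 (base)
P(M+2) = C(4,1) × 0.295^3 × 0.705^1 = 4 × 0.02567237 × 0.7050 = 0.072396
Relative intensity = 0.072396 / 0.413475 × 100 = 17.5

17.5%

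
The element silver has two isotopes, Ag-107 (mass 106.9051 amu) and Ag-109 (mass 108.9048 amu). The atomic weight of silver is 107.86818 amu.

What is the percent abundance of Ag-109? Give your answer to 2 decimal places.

Writing the weighted mean with unknown fraction x of Ag-107:
106.9051·x + 108.9048·(1 − x) = 107.86818
(106.9051 − 108.9048)·x = 107.86818 − 108.9048
x = -1.03662 / -1.9997 = 0.51839 → 51.84% Ag-107, 48.16% Ag-109.

48.16%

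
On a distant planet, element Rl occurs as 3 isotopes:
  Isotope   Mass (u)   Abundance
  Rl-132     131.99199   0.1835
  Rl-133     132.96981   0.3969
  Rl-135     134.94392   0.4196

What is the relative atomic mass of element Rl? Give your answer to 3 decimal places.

133.619 u

Ar = Σ fᵢ·mᵢ = 0.1835 × 131.99199 + 0.3969 × 132.96981 + 0.4196 × 134.94392
= 24.220530 + 52.775718 + 56.622469 = 133.618717 u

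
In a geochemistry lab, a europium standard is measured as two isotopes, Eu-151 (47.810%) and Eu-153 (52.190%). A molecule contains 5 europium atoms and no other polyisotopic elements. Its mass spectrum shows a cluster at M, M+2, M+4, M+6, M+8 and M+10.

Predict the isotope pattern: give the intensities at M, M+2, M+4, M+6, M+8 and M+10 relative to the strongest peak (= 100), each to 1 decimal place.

Each Eu atom is independently Eu-151 (p = 0.47810) or Eu-153 (q = 0.52190); the cluster is the binomial expansion (p + q)^5.
P(M) = 0.47810^5 = 0.024980
P(M+2) = 5 × 0.47810^4 × 0.52190^1 = 0.136343
P(M+4) = 10 × 0.47810^3 × 0.52190^2 = 0.297667
P(M+6) = 10 × 0.47810^2 × 0.52190^3 = 0.324937
P(M+8) = 5 × 0.47810^1 × 0.52190^4 = 0.177353
P(M+10) = 0.52190^5 = 0.038720
The M+6 peak is largest (0.324937); scaling to 100 gives 7.7 : 42.0 : 91.6 : 100.0 : 54.6 : 11.9.

7.7 : 42.0 : 91.6 : 100.0 : 54.6 : 11.9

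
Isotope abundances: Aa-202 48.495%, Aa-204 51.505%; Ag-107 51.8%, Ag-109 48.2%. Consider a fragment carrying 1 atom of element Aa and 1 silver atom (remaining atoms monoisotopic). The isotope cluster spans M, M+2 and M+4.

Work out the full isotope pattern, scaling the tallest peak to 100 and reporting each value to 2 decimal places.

50.19 : 100.00 : 49.60

Element Aa pattern (n=1): 0.48495 : 0.51505
Silver pattern (n=1): 0.5180 : 0.4820
Convolve the two distributions (both contribute in 2-u steps):
  M: 0.48495×0.5180 = 0.251204
  M+2: 0.48495×0.4820 + 0.51505×0.5180 = 0.500542
  M+4: 0.51505×0.4820 = 0.248254
Scale to base peak (0.500542) = 100: 50.19 : 100.00 : 49.60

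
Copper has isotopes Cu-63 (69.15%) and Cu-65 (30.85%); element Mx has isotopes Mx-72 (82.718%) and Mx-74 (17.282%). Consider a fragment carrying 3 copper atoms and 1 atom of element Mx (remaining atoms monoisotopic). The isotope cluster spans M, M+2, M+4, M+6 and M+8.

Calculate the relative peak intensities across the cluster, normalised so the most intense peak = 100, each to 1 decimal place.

Copper pattern (n=3): 0.33065611 : 0.44254842 : 0.19743483 : 0.02936064
Element Mx pattern (n=1): 0.82718 : 0.17282
Convolve the two distributions (both contribute in 2-u steps):
  M: 0.33065611×0.82718 = 0.273512
  M+2: 0.33065611×0.17282 + 0.44254842×0.82718 = 0.423211
  M+4: 0.44254842×0.17282 + 0.19743483×0.82718 = 0.239795
  M+6: 0.19743483×0.17282 + 0.02936064×0.82718 = 0.058407
  M+8: 0.02936064×0.17282 = 0.005074
Scale to base peak (0.423211) = 100: 64.6 : 100.0 : 56.7 : 13.8 : 1.2

64.6 : 100.0 : 56.7 : 13.8 : 1.2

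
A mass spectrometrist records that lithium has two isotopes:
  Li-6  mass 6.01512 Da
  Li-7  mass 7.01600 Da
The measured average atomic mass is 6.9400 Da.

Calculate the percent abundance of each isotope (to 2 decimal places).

Li-6: 7.59%, Li-7: 92.41%

With x = fraction of Li-6 (so Li-7 is 1 − x):
6.01512·x + 7.01600·(1 − x) = 6.9400
(6.01512 − 7.01600)·x = 6.9400 − 7.01600
x = -0.07600 / -1.00088 = 0.07593 → 7.59% Li-6, 92.41% Li-7.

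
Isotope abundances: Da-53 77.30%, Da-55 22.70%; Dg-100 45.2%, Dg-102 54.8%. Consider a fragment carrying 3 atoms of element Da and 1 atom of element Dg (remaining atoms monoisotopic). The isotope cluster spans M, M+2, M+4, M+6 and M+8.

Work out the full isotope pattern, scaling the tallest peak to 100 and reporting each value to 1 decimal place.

Element Da pattern (n=3): 0.46188992 : 0.40691725 : 0.11949575 : 0.01169708
Element Dg pattern (n=1): 0.4520 : 0.5480
Convolve the two distributions (both contribute in 2-u steps):
  M: 0.46188992×0.4520 = 0.208774
  M+2: 0.46188992×0.5480 + 0.40691725×0.4520 = 0.437042
  M+4: 0.40691725×0.5480 + 0.11949575×0.4520 = 0.277003
  M+6: 0.11949575×0.5480 + 0.01169708×0.4520 = 0.070771
  M+8: 0.01169708×0.5480 = 0.006410
Scale to base peak (0.437042) = 100: 47.8 : 100.0 : 63.4 : 16.2 : 1.5

47.8 : 100.0 : 63.4 : 16.2 : 1.5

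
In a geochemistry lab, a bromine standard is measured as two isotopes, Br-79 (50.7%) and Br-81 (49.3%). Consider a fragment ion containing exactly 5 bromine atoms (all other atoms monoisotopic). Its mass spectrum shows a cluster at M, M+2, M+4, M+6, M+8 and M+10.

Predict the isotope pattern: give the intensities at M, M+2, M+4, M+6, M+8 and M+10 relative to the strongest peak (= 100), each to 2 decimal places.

Expanding (0.507 + 0.493)^5:
P(M) = 0.507^5 = 0.033500
P(M+2) = 5 × 0.507^4 × 0.493^1 = 0.162873
P(M+4) = 10 × 0.507^3 × 0.493^2 = 0.316751
P(M+6) = 10 × 0.507^2 × 0.493^3 = 0.308004
P(M+8) = 5 × 0.507^1 × 0.493^4 = 0.149750
P(M+10) = 0.493^5 = 0.029123
The M+4 peak is largest (0.316751); scaling to 100 gives 10.58 : 51.42 : 100.00 : 97.24 : 47.28 : 9.19.

10.58 : 51.42 : 100.00 : 97.24 : 47.28 : 9.19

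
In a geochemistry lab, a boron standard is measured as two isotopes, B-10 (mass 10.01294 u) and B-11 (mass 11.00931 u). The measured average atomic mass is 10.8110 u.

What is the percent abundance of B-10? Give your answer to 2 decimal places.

Writing the weighted mean with unknown fraction x of B-10:
10.01294·x + 11.00931·(1 − x) = 10.8110
(10.01294 − 11.00931)·x = 10.8110 − 11.00931
x = -0.19831 / -0.99637 = 0.19903 → 19.90% B-10, 80.10% B-11.

19.90%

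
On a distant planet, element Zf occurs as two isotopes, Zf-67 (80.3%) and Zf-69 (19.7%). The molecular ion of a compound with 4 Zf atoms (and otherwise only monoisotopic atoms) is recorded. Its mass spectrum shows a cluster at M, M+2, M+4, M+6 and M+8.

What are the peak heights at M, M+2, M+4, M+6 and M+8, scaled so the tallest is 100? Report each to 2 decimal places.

100.00 : 98.13 : 36.11 : 5.91 : 0.36

Expanding (0.803 + 0.197)^4:
P(M) = 0.803^4 = 0.415779
P(M+2) = 4 × 0.803^3 × 0.197^1 = 0.408012
P(M+4) = 6 × 0.803^2 × 0.197^2 = 0.150146
P(M+6) = 4 × 0.803^1 × 0.197^3 = 0.024557
P(M+8) = 0.197^4 = 0.001506
The M peak is largest (0.415779); scaling to 100 gives 100.00 : 98.13 : 36.11 : 5.91 : 0.36.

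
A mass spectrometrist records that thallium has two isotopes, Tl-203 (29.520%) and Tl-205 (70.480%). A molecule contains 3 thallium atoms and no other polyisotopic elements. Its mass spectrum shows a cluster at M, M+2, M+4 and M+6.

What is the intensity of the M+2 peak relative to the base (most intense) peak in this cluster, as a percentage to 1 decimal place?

41.9%

(0.29520 + 0.70480)^3 gives M 0.0257, M+2 0.1843, M+4 0.4399, M+6 0.3501; the largest is M+4.
P(M+4) = C(3,2) × 0.29520^1 × 0.70480^2 = 3 × 0.2952 × 0.49674304 = 0.439916 (base)
P(M+2) = C(3,1) × 0.29520^2 × 0.70480^1 = 3 × 0.08714304 × 0.7048 = 0.184255
Relative intensity = 0.184255 / 0.439916 × 100 = 41.9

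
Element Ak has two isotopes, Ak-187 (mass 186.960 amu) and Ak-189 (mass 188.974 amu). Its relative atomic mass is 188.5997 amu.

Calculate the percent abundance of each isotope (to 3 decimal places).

Ak-187: 18.585%, Ak-189: 81.415%

With x = fraction of Ak-187 (so Ak-189 is 1 − x):
186.960·x + 188.974·(1 − x) = 188.5997
(186.960 − 188.974)·x = 188.5997 − 188.974
x = -0.3743 / -2.014 = 0.18585 → 18.585% Ak-187, 81.415% Ak-189.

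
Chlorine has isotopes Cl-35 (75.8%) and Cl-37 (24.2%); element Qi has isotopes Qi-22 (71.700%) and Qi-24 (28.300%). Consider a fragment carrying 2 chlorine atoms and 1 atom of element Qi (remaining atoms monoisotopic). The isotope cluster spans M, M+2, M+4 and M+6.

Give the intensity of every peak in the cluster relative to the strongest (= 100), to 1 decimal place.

96.8 : 100.0 : 34.3 : 3.9

Chlorine pattern (n=2): 0.574564 : 0.366872 : 0.058564
Element Qi pattern (n=1): 0.7170 : 0.2830
Convolve the two distributions (both contribute in 2-u steps):
  M: 0.574564×0.7170 = 0.411962
  M+2: 0.574564×0.2830 + 0.366872×0.7170 = 0.425649
  M+4: 0.366872×0.2830 + 0.058564×0.7170 = 0.145815
  M+6: 0.058564×0.2830 = 0.016574
Scale to base peak (0.425649) = 100: 96.8 : 100.0 : 34.3 : 3.9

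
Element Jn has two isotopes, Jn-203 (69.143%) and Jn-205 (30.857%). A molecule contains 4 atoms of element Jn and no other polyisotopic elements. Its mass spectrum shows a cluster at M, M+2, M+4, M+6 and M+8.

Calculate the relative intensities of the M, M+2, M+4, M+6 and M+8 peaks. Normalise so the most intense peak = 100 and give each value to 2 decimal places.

Each Jn atom is independently Jn-203 (p = 0.69143) or Jn-205 (q = 0.30857); the cluster is the binomial expansion (p + q)^4.
P(M) = 0.69143^4 = 0.228556
P(M+2) = 4 × 0.69143^3 × 0.30857^1 = 0.407998
P(M+4) = 6 × 0.69143^2 × 0.30857^2 = 0.273121
P(M+6) = 4 × 0.69143^1 × 0.30857^3 = 0.081259
P(M+8) = 0.30857^4 = 0.009066
The M+2 peak is largest (0.407998); scaling to 100 gives 56.02 : 100.00 : 66.94 : 19.92 : 2.22.

56.02 : 100.00 : 66.94 : 19.92 : 2.22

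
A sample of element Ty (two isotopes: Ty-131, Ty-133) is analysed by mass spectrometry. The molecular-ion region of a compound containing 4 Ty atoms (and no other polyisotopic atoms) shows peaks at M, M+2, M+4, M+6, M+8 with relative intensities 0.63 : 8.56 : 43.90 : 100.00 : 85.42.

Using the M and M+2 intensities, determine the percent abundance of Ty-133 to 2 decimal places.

Let p = fractional abundance of Ty-131. I(M+2)/I(M) = [C(4,1)·p^3·(1−p)] / p^4 = 4·(1−p)/p = 8.56/0.63 = 13.5873
(1−p)/p = 13.5873/4 = 3.3968  ⇒  p = 1/(1 + 3.3968) = 0.2274
Ty-131: 22.74%, Ty-133: 77.26%.

77.26%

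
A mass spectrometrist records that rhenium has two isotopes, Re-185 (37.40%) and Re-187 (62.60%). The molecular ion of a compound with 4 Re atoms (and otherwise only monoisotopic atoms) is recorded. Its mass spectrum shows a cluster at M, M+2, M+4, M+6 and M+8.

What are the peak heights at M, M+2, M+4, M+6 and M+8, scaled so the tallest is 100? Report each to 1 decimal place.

5.3 : 35.7 : 89.6 : 100.0 : 41.8

Each Re atom is independently Re-185 (p = 0.3740) or Re-187 (q = 0.6260); the cluster is the binomial expansion (p + q)^4.
P(M) = 0.3740^4 = 0.019565
P(M+2) = 4 × 0.3740^3 × 0.6260^1 = 0.130993
P(M+4) = 6 × 0.3740^2 × 0.6260^2 = 0.328884
P(M+6) = 4 × 0.3740^1 × 0.6260^3 = 0.366990
P(M+8) = 0.6260^4 = 0.153567
The M+6 peak is largest (0.366990); scaling to 100 gives 5.3 : 35.7 : 89.6 : 100.0 : 41.8.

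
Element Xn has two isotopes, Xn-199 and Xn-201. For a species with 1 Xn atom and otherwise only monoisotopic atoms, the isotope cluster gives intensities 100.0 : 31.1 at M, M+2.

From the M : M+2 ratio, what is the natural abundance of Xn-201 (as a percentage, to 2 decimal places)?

Write p for the Xn-199 fraction. I(M+2)/I(M) = [C(1,1)·p^0·(1−p)] / p^1 = 1·(1−p)/p = 31.1/100.0 = 0.3110
(1−p)/p = 0.3110/1 = 0.3110  ⇒  p = 1/(1 + 0.3110) = 0.7628
Xn-199: 76.28%, Xn-201: 23.72%.

23.72%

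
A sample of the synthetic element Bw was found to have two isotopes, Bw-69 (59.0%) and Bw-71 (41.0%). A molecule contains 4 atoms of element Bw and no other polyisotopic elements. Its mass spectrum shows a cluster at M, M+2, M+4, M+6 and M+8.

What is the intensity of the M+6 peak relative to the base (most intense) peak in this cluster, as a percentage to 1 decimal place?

Term probabilities: M 0.1212, M+2 0.3368, M+4 0.3511, M+6 0.1627, M+8 0.0283. Base peak = M+4.
P(M+4) = C(4,2) × 0.590^2 × 0.410^2 = 6 × 0.3481 × 0.1681 = 0.351094 (base)
P(M+6) = C(4,3) × 0.590^1 × 0.410^3 = 4 × 0.5900 × 0.068921 = 0.162654
Relative intensity = 0.162654 / 0.351094 × 100 = 46.3

46.3%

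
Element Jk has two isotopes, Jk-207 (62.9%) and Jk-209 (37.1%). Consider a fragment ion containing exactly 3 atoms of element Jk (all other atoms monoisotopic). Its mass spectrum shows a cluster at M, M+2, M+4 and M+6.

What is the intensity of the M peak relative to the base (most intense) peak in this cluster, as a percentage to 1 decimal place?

(0.629 + 0.371)^3 gives M 0.2489, M+2 0.4403, M+4 0.2597, M+6 0.0511; the largest is M+2.
P(M+2) = C(3,1) × 0.629^2 × 0.371^1 = 3 × 0.395641 × 0.3710 = 0.440348 (base)
P(M) = C(3,0) × 0.629^3 × 0.371^0 = 1 × 0.24885819 × 1.0000 = 0.248858
Relative intensity = 0.248858 / 0.440348 × 100 = 56.5

56.5%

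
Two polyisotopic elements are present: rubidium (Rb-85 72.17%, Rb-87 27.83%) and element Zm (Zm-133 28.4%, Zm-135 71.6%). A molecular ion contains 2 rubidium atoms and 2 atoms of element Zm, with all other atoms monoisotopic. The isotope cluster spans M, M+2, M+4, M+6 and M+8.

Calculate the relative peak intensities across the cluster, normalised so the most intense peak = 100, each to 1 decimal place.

Rubidium pattern (n=2): 0.52085089 : 0.40169822 : 0.07745089
Element Zm pattern (n=2): 0.080656 : 0.406688 : 0.512656
Convolve the two distributions (both contribute in 2-u steps):
  M: 0.52085089×0.080656 = 0.042010
  M+2: 0.52085089×0.406688 + 0.40169822×0.080656 = 0.244223
  M+4: 0.52085089×0.512656 + 0.40169822×0.406688 + 0.07745089×0.080656 = 0.436630
  M+6: 0.40169822×0.512656 + 0.07745089×0.406688 = 0.237431
  M+8: 0.07745089×0.512656 = 0.039706
Scale to base peak (0.436630) = 100: 9.6 : 55.9 : 100.0 : 54.4 : 9.1

9.6 : 55.9 : 100.0 : 54.4 : 9.1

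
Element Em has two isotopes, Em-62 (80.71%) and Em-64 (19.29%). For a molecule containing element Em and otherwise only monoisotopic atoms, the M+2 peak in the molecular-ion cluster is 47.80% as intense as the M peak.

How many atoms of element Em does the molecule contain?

The M+2/M ratio from n Em atoms is n · q/p = n · 0.1929/0.8071.
n = 0.4780 × 0.8071/0.1929 = 2.00 ≈ 2

2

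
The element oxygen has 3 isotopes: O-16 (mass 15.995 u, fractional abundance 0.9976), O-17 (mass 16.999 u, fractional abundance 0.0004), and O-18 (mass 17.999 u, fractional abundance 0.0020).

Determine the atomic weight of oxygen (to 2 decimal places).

The abundance-weighted mean is 0.9976 × 15.995 + 0.0004 × 16.999 + 0.0020 × 17.999
= 15.9566 + 0.0068 + 0.0360 = 15.9994 u

16.00 u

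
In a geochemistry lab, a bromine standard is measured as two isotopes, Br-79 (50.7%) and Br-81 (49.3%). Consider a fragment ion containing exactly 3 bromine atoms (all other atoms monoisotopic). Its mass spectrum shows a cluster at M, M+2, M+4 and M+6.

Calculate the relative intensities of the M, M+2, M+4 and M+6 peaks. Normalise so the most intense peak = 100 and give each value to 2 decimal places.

Expanding (0.507 + 0.493)^3:
P(M) = 0.507^3 = 0.130324
P(M+2) = 3 × 0.507^2 × 0.493^1 = 0.380175
P(M+4) = 3 × 0.507^1 × 0.493^2 = 0.369678
P(M+6) = 0.493^3 = 0.119823
The M+2 peak is largest (0.380175); scaling to 100 gives 34.28 : 100.00 : 97.24 : 31.52.

34.28 : 100.00 : 97.24 : 31.52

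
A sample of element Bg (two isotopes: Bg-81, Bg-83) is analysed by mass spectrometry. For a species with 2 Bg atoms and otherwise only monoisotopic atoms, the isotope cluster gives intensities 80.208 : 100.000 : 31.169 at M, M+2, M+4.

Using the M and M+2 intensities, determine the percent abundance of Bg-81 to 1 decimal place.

61.6%

If p is the fraction of Bg that is Bg-81, then I(M+2)/I(M) = [C(2,1)·p^1·(1−p)] / p^2 = 2·(1−p)/p = 100.000/80.208 = 1.2468
(1−p)/p = 1.2468/2 = 0.6234  ⇒  p = 1/(1 + 0.6234) = 0.6160
Bg-81: 61.6%, Bg-83: 38.4%.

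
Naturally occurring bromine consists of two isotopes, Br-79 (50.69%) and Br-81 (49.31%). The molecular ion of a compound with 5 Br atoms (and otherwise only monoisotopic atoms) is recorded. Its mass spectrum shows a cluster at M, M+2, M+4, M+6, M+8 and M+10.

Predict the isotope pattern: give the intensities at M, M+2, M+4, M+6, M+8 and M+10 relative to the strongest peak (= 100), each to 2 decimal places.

10.57 : 51.40 : 100.00 : 97.28 : 47.31 : 9.21

Expanding (0.5069 + 0.4931)^5:
P(M) = 0.5069^5 = 0.033467
P(M+2) = 5 × 0.5069^4 × 0.4931^1 = 0.162777
P(M+4) = 10 × 0.5069^3 × 0.4931^2 = 0.316692
P(M+6) = 10 × 0.5069^2 × 0.4931^3 = 0.308070
P(M+8) = 5 × 0.5069^1 × 0.4931^4 = 0.149842
P(M+10) = 0.4931^5 = 0.029152
The M+4 peak is largest (0.316692); scaling to 100 gives 10.57 : 51.40 : 100.00 : 97.28 : 47.31 : 9.21.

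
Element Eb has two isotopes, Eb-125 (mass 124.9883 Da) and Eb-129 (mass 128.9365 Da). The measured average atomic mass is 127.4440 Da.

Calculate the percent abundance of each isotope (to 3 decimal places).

With x = fraction of Eb-125 (so Eb-129 is 1 − x):
124.9883·x + 128.9365·(1 − x) = 127.4440
(124.9883 − 128.9365)·x = 127.4440 − 128.9365
x = -1.4925 / -3.9482 = 0.37802 → 37.802% Eb-125, 62.198% Eb-129.

Eb-125: 37.802%, Eb-129: 62.198%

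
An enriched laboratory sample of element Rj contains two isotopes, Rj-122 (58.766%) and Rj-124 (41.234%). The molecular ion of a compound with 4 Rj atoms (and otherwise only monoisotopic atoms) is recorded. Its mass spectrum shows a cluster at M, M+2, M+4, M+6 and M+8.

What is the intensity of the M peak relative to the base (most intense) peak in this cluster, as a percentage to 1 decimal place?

33.9%

Term probabilities: M 0.1193, M+2 0.3347, M+4 0.3523, M+6 0.1648, M+8 0.0289. Base peak = M+4.
P(M+4) = C(4,2) × 0.58766^2 × 0.41234^2 = 6 × 0.34534428 × 0.17002428 = 0.352301 (base)
P(M) = C(4,0) × 0.58766^4 × 0.41234^0 = 1 × 0.11926267 × 1.0000 = 0.119263
Relative intensity = 0.119263 / 0.352301 × 100 = 33.9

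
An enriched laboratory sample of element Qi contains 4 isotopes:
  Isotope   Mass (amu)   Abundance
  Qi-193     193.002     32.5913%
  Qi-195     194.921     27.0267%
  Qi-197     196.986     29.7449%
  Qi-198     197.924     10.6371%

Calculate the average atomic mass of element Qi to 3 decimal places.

Weight each isotope mass by its fractional abundance: 0.325913 × 193.002 + 0.270267 × 194.921 + 0.297449 × 196.986 + 0.106371 × 197.924
= 62.9019 + 52.6807 + 58.5933 + 21.0534 = 195.2293 amu

195.229 amu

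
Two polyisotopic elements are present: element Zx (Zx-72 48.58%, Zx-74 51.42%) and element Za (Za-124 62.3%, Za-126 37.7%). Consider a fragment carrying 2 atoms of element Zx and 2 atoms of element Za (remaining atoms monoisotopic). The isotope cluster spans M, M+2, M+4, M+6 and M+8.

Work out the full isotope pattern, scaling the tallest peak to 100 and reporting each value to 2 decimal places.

24.70 : 82.18 : 100.00 : 52.64 : 10.13

Element Zx pattern (n=2): 0.23600164 : 0.49959672 : 0.26440164
Element Za pattern (n=2): 0.388129 : 0.469742 : 0.142129
Convolve the two distributions (both contribute in 2-u steps):
  M: 0.23600164×0.388129 = 0.091599
  M+2: 0.23600164×0.469742 + 0.49959672×0.388129 = 0.304768
  M+4: 0.23600164×0.142129 + 0.49959672×0.469742 + 0.26440164×0.388129 = 0.370846
  M+6: 0.49959672×0.142129 + 0.26440164×0.469742 = 0.195208
  M+8: 0.26440164×0.142129 = 0.037579
Scale to base peak (0.370846) = 100: 24.70 : 82.18 : 100.00 : 52.64 : 10.13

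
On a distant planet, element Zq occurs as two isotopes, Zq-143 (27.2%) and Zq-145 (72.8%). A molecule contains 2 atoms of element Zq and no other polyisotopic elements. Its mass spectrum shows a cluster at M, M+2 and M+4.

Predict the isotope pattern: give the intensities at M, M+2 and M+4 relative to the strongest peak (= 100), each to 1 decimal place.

The 2 Zq atoms are independent, so intensities follow the terms of (0.272 + 0.728)^2.
P(M) = 0.272^2 = 0.073984
P(M+2) = 2 × 0.272^1 × 0.728^1 = 0.396032
P(M+4) = 0.728^2 = 0.529984
The M+4 peak is largest (0.529984); scaling to 100 gives 14.0 : 74.7 : 100.0.

14.0 : 74.7 : 100.0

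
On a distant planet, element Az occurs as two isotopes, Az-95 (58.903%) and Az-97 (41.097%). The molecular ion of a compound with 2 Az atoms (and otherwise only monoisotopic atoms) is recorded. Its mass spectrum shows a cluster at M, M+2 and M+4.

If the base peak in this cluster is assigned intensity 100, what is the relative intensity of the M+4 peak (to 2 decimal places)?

Binomial terms of (0.58903 + 0.41097)^2: M 0.3470, M+2 0.4841, M+4 0.1689 → M+2 is the base peak.
P(M+2) = C(2,1) × 0.58903^1 × 0.41097^1 = 2 × 0.58903 × 0.41097 = 0.484147 (base)
P(M+4) = C(2,2) × 0.58903^0 × 0.41097^2 = 1 × 1.0000 × 0.16889634 = 0.168896
Relative intensity = 0.168896 / 0.484147 × 100 = 34.89

34.89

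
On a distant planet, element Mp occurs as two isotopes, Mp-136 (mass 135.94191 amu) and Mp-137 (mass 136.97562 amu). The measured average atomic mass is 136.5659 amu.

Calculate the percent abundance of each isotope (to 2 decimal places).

Writing the weighted mean with unknown fraction x of Mp-136:
135.94191·x + 136.97562·(1 − x) = 136.5659
(135.94191 − 136.97562)·x = 136.5659 − 136.97562
x = -0.40972 / -1.03371 = 0.39636 → 39.64% Mp-136, 60.36% Mp-137.

Mp-136: 39.64%, Mp-137: 60.36%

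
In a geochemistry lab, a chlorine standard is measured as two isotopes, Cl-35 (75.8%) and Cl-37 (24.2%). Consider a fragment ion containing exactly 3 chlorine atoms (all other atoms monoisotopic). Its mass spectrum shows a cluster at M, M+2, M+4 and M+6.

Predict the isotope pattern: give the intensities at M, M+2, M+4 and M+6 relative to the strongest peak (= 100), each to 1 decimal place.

100.0 : 95.8 : 30.6 : 3.3

The 3 Cl atoms are independent, so intensities follow the terms of (0.758 + 0.242)^3.
P(M) = 0.758^3 = 0.435520
P(M+2) = 3 × 0.758^2 × 0.242^1 = 0.417133
P(M+4) = 3 × 0.758^1 × 0.242^2 = 0.133175
P(M+6) = 0.242^3 = 0.014172
The M peak is largest (0.435520); scaling to 100 gives 100.0 : 95.8 : 30.6 : 3.3.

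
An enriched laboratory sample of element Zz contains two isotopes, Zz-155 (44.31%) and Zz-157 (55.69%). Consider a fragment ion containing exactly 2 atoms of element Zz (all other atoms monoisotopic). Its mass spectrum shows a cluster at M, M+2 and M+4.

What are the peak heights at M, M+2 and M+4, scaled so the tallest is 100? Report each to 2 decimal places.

39.78 : 100.00 : 62.84

The 2 Zz atoms are independent, so intensities follow the terms of (0.4431 + 0.5569)^2.
P(M) = 0.4431^2 = 0.196338
P(M+2) = 2 × 0.4431^1 × 0.5569^1 = 0.493525
P(M+4) = 0.5569^2 = 0.310138
The M+2 peak is largest (0.493525); scaling to 100 gives 39.78 : 100.00 : 62.84.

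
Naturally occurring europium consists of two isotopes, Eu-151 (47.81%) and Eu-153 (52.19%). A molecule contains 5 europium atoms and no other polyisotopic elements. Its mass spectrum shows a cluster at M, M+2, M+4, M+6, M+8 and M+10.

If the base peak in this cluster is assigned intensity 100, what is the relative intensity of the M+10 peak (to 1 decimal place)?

11.9

Binomial terms of (0.4781 + 0.5219)^5: M 0.0250, M+2 0.1363, M+4 0.2977, M+6 0.3249, M+8 0.1774, M+10 0.0387 → M+6 is the base peak.
P(M+6) = C(5,3) × 0.4781^2 × 0.5219^3 = 10 × 0.22857961 × 0.14215492 = 0.324937 (base)
P(M+10) = C(5,5) × 0.4781^0 × 0.5219^5 = 1 × 1.0000 × 0.0387201 = 0.038720
Relative intensity = 0.038720 / 0.324937 × 100 = 11.9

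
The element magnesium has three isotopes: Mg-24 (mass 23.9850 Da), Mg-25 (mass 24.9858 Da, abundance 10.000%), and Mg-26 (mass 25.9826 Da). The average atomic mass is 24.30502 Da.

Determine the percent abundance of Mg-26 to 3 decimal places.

11.010%

Let x and y be the fractions of Mg-24 and Mg-26. Then x + y = 1 − 0.10000 = 0.90000 and 23.9850x + 25.9826y = 24.30502 − 0.10000×24.9858 = 21.80644.
Substituting: 23.9850x + 25.9826(0.90000 − x) = 21.80644
(23.9850 − 25.9826)x = -1.5779  ⇒  x = 0.78990, y = 0.11010
Mg-24: 78.990%, Mg-26: 11.010%.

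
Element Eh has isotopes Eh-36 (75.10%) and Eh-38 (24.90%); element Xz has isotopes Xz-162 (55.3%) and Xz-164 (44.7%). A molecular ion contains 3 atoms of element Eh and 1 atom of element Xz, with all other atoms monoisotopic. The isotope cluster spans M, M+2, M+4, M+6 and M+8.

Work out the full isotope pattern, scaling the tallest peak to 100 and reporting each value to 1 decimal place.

Element Eh pattern (n=3): 0.42356475 : 0.42130875 : 0.13968825 : 0.01543825
Element Xz pattern (n=1): 0.5530 : 0.4470
Convolve the two distributions (both contribute in 2-u steps):
  M: 0.42356475×0.5530 = 0.234231
  M+2: 0.42356475×0.4470 + 0.42130875×0.5530 = 0.422317
  M+4: 0.42130875×0.4470 + 0.13968825×0.5530 = 0.265573
  M+6: 0.13968825×0.4470 + 0.01543825×0.5530 = 0.070978
  M+8: 0.01543825×0.4470 = 0.006901
Scale to base peak (0.422317) = 100: 55.5 : 100.0 : 62.9 : 16.8 : 1.6

55.5 : 100.0 : 62.9 : 16.8 : 1.6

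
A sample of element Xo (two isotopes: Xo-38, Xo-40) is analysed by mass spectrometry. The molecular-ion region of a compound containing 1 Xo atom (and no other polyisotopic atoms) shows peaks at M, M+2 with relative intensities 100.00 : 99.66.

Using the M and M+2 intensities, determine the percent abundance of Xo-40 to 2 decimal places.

Let p = fractional abundance of Xo-38. I(M+2)/I(M) = [C(1,1)·p^0·(1−p)] / p^1 = 1·(1−p)/p = 99.66/100.00 = 0.9966
(1−p)/p = 0.9966/1 = 0.9966  ⇒  p = 1/(1 + 0.9966) = 0.5009
Xo-38: 50.09%, Xo-40: 49.91%.

49.91%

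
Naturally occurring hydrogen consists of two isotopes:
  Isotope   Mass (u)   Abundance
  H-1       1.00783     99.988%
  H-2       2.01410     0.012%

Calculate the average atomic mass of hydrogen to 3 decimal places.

Weight each isotope mass by its fractional abundance: 0.99988 × 1.00783 + 0.00012 × 2.01410
= 1.007709 + 0.000242 = 1.007951 u

1.008 u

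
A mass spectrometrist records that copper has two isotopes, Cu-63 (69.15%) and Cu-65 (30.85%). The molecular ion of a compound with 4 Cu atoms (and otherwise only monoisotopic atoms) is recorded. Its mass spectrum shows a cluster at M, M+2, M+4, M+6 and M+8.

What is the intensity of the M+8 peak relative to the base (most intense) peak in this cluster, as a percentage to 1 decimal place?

2.2%

Binomial terms of (0.6915 + 0.3085)^4: M 0.2286, M+2 0.4080, M+4 0.2731, M+6 0.0812, M+8 0.0091 → M+2 is the base peak.
P(M+2) = C(4,1) × 0.6915^3 × 0.3085^1 = 4 × 0.33065611 × 0.3085 = 0.408030 (base)
P(M+8) = C(4,4) × 0.6915^0 × 0.3085^4 = 1 × 1.0000 × 0.00905776 = 0.009058
Relative intensity = 0.009058 / 0.408030 × 100 = 2.2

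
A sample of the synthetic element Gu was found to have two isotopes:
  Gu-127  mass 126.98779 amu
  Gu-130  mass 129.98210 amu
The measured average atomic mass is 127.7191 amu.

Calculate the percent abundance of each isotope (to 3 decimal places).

Writing the weighted mean with unknown fraction x of Gu-127:
126.98779·x + 129.98210·(1 − x) = 127.7191
(126.98779 − 129.98210)·x = 127.7191 − 129.98210
x = -2.26300 / -2.99431 = 0.75577 → 75.577% Gu-127, 24.423% Gu-130.

Gu-127: 75.577%, Gu-130: 24.423%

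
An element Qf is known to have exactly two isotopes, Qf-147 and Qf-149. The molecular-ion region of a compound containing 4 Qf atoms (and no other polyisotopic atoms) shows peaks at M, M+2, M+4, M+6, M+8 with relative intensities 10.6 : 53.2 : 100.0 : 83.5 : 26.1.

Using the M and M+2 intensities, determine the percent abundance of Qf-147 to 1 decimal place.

44.4%

Let p = fractional abundance of Qf-147. I(M+2)/I(M) = [C(4,1)·p^3·(1−p)] / p^4 = 4·(1−p)/p = 53.2/10.6 = 5.0189
(1−p)/p = 5.0189/4 = 1.2547  ⇒  p = 1/(1 + 1.2547) = 0.4435
Qf-147: 44.4%, Qf-149: 55.6%.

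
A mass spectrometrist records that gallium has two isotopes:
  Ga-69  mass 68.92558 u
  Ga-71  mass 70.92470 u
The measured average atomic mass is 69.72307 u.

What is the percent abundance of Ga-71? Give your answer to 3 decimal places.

39.892%

With x = fraction of Ga-69 (so Ga-71 is 1 − x):
68.92558·x + 70.92470·(1 − x) = 69.72307
(68.92558 − 70.92470)·x = 69.72307 − 70.92470
x = -1.20163 / -1.99912 = 0.60108 → 60.108% Ga-69, 39.892% Ga-71.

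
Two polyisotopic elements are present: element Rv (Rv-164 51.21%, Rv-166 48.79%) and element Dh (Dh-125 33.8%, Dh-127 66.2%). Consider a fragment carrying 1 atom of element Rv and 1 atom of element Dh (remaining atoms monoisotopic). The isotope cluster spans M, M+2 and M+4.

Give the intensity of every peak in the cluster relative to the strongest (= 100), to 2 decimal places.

34.35 : 100.00 : 64.10

Element Rv pattern (n=1): 0.5121 : 0.4879
Element Dh pattern (n=1): 0.3380 : 0.6620
Convolve the two distributions (both contribute in 2-u steps):
  M: 0.5121×0.3380 = 0.173090
  M+2: 0.5121×0.6620 + 0.4879×0.3380 = 0.503920
  M+4: 0.4879×0.6620 = 0.322990
Scale to base peak (0.503920) = 100: 34.35 : 100.00 : 64.10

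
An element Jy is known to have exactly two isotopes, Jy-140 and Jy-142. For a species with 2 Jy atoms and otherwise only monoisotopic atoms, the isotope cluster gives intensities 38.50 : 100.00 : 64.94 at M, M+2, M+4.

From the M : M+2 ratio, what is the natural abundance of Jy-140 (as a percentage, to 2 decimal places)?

43.50%

If p is the fraction of Jy that is Jy-140, then I(M+2)/I(M) = [C(2,1)·p^1·(1−p)] / p^2 = 2·(1−p)/p = 100.00/38.50 = 2.5974
(1−p)/p = 2.5974/2 = 1.2987  ⇒  p = 1/(1 + 1.2987) = 0.4350
Jy-140: 43.50%, Jy-142: 56.50%.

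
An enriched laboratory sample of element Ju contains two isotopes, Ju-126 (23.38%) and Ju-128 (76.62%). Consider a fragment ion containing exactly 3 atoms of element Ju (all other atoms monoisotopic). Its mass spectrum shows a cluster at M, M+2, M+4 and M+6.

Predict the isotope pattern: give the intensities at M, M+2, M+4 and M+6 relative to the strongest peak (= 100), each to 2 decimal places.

Each Ju atom is independently Ju-126 (p = 0.2338) or Ju-128 (q = 0.7662); the cluster is the binomial expansion (p + q)^3.
P(M) = 0.2338^3 = 0.012780
P(M+2) = 3 × 0.2338^2 × 0.7662^1 = 0.125647
P(M+4) = 3 × 0.2338^1 × 0.7662^2 = 0.411766
P(M+6) = 0.7662^3 = 0.449807
The M+6 peak is largest (0.449807); scaling to 100 gives 2.84 : 27.93 : 91.54 : 100.00.

2.84 : 27.93 : 91.54 : 100.00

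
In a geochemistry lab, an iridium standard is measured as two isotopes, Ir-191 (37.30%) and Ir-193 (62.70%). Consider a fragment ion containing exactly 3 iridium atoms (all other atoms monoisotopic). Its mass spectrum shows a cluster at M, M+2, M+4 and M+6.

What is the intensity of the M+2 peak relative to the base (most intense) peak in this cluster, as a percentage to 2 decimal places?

Binomial terms of (0.3730 + 0.6270)^3: M 0.0519, M+2 0.2617, M+4 0.4399, M+6 0.2465 → M+4 is the base peak.
P(M+4) = C(3,2) × 0.3730^1 × 0.6270^2 = 3 × 0.3730 × 0.393129 = 0.439911 (base)
P(M+2) = C(3,1) × 0.3730^2 × 0.6270^1 = 3 × 0.139129 × 0.6270 = 0.261702
Relative intensity = 0.261702 / 0.439911 × 100 = 59.49

59.49%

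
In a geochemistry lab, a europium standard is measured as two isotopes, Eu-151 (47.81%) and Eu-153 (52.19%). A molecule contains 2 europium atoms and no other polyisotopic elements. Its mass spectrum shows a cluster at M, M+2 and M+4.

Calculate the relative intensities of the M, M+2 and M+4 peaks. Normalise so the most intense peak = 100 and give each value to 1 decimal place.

Expanding (0.4781 + 0.5219)^2:
P(M) = 0.4781^2 = 0.228580
P(M+2) = 2 × 0.4781^1 × 0.5219^1 = 0.499041
P(M+4) = 0.5219^2 = 0.272380
The M+2 peak is largest (0.499041); scaling to 100 gives 45.8 : 100.0 : 54.6.

45.8 : 100.0 : 54.6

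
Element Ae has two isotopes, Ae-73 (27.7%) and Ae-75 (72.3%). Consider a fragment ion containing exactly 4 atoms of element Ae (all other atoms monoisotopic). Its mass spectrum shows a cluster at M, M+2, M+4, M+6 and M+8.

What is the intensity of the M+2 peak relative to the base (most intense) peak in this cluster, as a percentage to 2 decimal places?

14.68%

Term probabilities: M 0.0059, M+2 0.0615, M+4 0.2407, M+6 0.4187, M+8 0.2732. Base peak = M+6.
P(M+6) = C(4,3) × 0.277^1 × 0.723^3 = 4 × 0.2770 × 0.37793307 = 0.418750 (base)
P(M+2) = C(4,1) × 0.277^3 × 0.723^1 = 4 × 0.02125393 × 0.7230 = 0.061466
Relative intensity = 0.061466 / 0.418750 × 100 = 14.68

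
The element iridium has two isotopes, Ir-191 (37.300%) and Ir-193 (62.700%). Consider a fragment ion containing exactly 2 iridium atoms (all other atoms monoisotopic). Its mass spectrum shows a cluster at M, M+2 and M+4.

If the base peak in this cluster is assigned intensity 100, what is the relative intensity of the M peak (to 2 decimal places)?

29.74

Binomial terms of (0.37300 + 0.62700)^2: M 0.1391, M+2 0.4677, M+4 0.3931 → M+2 is the base peak.
P(M+2) = C(2,1) × 0.37300^1 × 0.62700^1 = 2 × 0.3730 × 0.6270 = 0.467742 (base)
P(M) = C(2,0) × 0.37300^2 × 0.62700^0 = 1 × 0.139129 × 1.0000 = 0.139129
Relative intensity = 0.139129 / 0.467742 × 100 = 29.74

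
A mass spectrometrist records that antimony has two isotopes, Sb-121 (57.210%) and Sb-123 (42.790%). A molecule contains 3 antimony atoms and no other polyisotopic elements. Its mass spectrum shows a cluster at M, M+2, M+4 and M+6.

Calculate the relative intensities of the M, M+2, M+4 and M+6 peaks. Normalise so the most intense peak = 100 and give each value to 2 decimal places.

44.57 : 100.00 : 74.79 : 18.65

Expanding (0.57210 + 0.42790)^3:
P(M) = 0.57210^3 = 0.187247
P(M+2) = 3 × 0.57210^2 × 0.42790^1 = 0.420153
P(M+4) = 3 × 0.57210^1 × 0.42790^2 = 0.314252
P(M+6) = 0.42790^3 = 0.078348
The M+2 peak is largest (0.420153); scaling to 100 gives 44.57 : 100.00 : 74.79 : 18.65.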